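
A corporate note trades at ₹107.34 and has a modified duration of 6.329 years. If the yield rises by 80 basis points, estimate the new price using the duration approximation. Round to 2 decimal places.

₹101.91

Duration approximation: ΔP/P ≈ -D_mod · Δy = -6.329 × (+0.008) = -0.050632.
New price ≈ 107.34 × (1 - 0.050632) = 101.90516112.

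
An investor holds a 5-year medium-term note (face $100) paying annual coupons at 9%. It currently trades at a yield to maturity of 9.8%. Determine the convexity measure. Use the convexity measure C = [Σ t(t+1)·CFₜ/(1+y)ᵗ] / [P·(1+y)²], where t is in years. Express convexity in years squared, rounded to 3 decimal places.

19.811

With y = 0.098:
  t   CF        PV=CF/(1+0.098)^t    t·PV        t(t+1)·PV
  1         9.00         8.1967         8.1967          16.3934
  2         9.00         7.4651        14.9303          44.7908
  3         9.00         6.7989        20.3966          81.5862
  4         9.00         6.1920        24.7681         123.8406
  5       109.00        68.2991       341.4954       2,048.9721
  Σ                     96.9518       409.7870       2,315.5832
P = 96.9518.
Convexity = Σ t(t+1)·PV / [P·(1+y)²] = 2,315.5832 / (96.9518 × 1.205604) = 19.81070.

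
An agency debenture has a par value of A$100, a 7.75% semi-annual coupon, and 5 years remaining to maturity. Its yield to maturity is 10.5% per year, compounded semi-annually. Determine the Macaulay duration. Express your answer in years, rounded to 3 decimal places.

4.188 years

Periodic yield y = 0.0525. Discount each cash flow and weight by its period:
  t   CF        PV=CF/(1+0.0525)^t    t·PV
  1        3.875         3.6817         3.6817
  2        3.875         3.4981         6.9961
  3        3.875         3.3236         9.9707
  4        3.875         3.1578        12.6312
  5        3.875         3.0003        15.0014
  6        3.875         2.8506        17.1037
  7        3.875         2.7084        18.9590
  8        3.875         2.5733        20.5866
  9        3.875         2.4450        22.0047
  10     103.875        62.2716       622.7160
  Σ                     89.5103       749.6510
Price P = Σ PV = 89.5103.
Macaulay duration = Σ(t·PV) / P = 749.6510 / 89.5103 = 8.37502 half-year periods.
In years: 8.37502 / 2 = 4.18751 years.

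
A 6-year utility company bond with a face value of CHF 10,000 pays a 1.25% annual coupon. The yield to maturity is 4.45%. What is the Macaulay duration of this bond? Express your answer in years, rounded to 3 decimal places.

Periodic yield y = 0.0445. Discount each cash flow and weight by its year:
  t   CF        PV=CF/(1+0.0445)^t    t·PV
  1       125.00       119.6745       119.6745
  2       125.00       114.5759       229.1517
  3       125.00       109.6945       329.0834
  4       125.00       105.0210       420.0841
  5       125.00       100.5467       502.7335
  6    10,125.00     7,797.3022    46,783.8131
  Σ                  8,346.8147    48,384.5403
Price P = Σ PV = 8,346.8147.
Macaulay duration = Σ(t·PV) / P = 48,384.5403 / 8,346.8147 = 5.79677 years.

5.797 years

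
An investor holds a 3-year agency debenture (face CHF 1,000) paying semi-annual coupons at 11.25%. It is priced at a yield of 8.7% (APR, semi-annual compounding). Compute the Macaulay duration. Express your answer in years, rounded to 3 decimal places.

2.641 years

Periodic yield y = 0.0435. Discount each cash flow and weight by its period:
  t   CF        PV=CF/(1+0.0435)^t    t·PV
  1        56.25        53.9051        53.9051
  2        56.25        51.6580       103.3160
  3        56.25        49.5046       148.5137
  4        56.25        47.4409       189.7635
  5        56.25        45.4632       227.3161
  6     1,056.25       818.1106     4,908.6634
  Σ                  1,066.0824     5,631.4778
Price P = Σ PV = 1,066.0824.
Macaulay duration = Σ(t·PV) / P = 5,631.4778 / 1,066.0824 = 5.28240 half-year periods.
In years: 5.28240 / 2 = 2.64120 years.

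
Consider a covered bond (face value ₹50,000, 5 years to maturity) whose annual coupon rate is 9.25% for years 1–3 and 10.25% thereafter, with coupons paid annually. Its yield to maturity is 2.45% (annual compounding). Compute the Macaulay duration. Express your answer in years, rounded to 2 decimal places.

Periodic yield y = 0.0245. Discount each cash flow and weight by its year:
  t   CF        PV=CF/(1+0.0245)^t    t·PV
  1     4,625.00     4,514.3973     4,514.3973
  2     4,625.00     4,406.4395     8,812.8790
  3     4,625.00     4,301.0634    12,903.1903
  4     5,125.00     4,652.0676    18,608.2705
  5    55,125.00    48,841.4770   244,207.3850
  Σ                 66,715.4448   289,046.1221
Price P = Σ PV = 66,715.4448.
Macaulay duration = Σ(t·PV) / P = 289,046.1221 / 66,715.4448 = 4.33252 years.

4.33 years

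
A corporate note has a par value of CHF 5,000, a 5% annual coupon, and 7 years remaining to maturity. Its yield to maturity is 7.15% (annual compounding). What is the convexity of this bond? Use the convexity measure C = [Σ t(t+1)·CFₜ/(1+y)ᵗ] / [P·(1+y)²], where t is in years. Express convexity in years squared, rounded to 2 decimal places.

39.68

With y = 0.0715:
  t   CF        PV=CF/(1+0.0715)^t    t·PV        t(t+1)·PV
  1       250.00       233.3178       233.3178         466.6356
  2       250.00       217.7487       435.4975       1,306.4925
  3       250.00       203.2186       609.6558       2,438.6234
  4       250.00       189.6581       758.6322       3,793.1612
  5       250.00       177.0024       885.0120       5,310.0717
  6       250.00       165.1912       991.1473       6,938.0312
  7     5,250.00     3,237.5320    22,662.7243     181,301.7945
  Σ                  4,423.6689    26,575.9869     201,554.8100
P = 4,423.6689.
Convexity = Σ t(t+1)·PV / [P·(1+y)²] = 201,554.8100 / (4,423.6689 × 1.148112) = 39.68498.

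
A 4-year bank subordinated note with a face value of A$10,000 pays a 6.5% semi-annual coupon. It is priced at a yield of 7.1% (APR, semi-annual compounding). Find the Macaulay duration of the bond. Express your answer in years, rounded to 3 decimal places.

Periodic yield y = 0.0355. Discount each cash flow and weight by its period:
  t   CF        PV=CF/(1+0.0355)^t    t·PV
  1       325.00       313.8580       313.8580
  2       325.00       303.0981       606.1961
  3       325.00       292.7070       878.1209
  4       325.00       282.6721     1,130.6884
  5       325.00       272.9813     1,364.9063
  6       325.00       263.6227     1,581.7360
  7       325.00       254.5849     1,782.0943
  8    10,325.00     7,810.6870    62,485.4960
  Σ                  9,794.2110    70,143.0960
Price P = Σ PV = 9,794.2110.
Macaulay duration = Σ(t·PV) / P = 70,143.0960 / 9,794.2110 = 7.16169 half-year periods.
In years: 7.16169 / 2 = 3.58084 years.

3.581 years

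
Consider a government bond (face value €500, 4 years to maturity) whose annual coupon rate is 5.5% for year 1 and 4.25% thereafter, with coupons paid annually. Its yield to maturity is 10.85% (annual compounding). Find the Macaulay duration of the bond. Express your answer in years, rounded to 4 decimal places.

Periodic yield y = 0.1085. Discount each cash flow and weight by its year:
  t   CF        PV=CF/(1+0.1085)^t    t·PV
  1        27.50        24.8083        24.8083
  2        21.25        17.2937        34.5874
  3        21.25        15.6010        46.8029
  4       521.25       345.2258     1,380.9033
  Σ                    402.9288     1,487.1019
Price P = Σ PV = 402.9288.
Macaulay duration = Σ(t·PV) / P = 1,487.1019 / 402.9288 = 3.69073 years.

3.6907 years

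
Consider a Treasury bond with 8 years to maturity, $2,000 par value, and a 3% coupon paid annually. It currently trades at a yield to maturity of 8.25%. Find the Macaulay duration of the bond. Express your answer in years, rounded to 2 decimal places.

7.05 years

Periodic yield y = 0.0825. Discount each cash flow and weight by its year:
  t   CF        PV=CF/(1+0.0825)^t    t·PV
  1        60.00        55.4273        55.4273
  2        60.00        51.2030       102.4060
  3        60.00        47.3007       141.9021
  4        60.00        43.6958       174.7832
  5        60.00        40.3656       201.8281
  6        60.00        37.2893       223.7356
  7        60.00        34.4474       241.1315
  8     2,060.00     1,092.5567     8,740.4535
  Σ                  1,402.2857     9,881.6673
Price P = Σ PV = 1,402.2857.
Macaulay duration = Σ(t·PV) / P = 9,881.6673 / 1,402.2857 = 7.04683 years.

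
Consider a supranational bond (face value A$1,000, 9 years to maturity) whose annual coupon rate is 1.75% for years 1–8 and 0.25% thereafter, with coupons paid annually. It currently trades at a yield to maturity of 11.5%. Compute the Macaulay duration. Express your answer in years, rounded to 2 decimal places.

Periodic yield y = 0.115. Discount each cash flow and weight by its year:
  t   CF        PV=CF/(1+0.115)^t    t·PV
  1        17.50        15.6951        15.6951
  2        17.50        14.0763        28.1526
  3        17.50        12.6245        37.8734
  4        17.50        11.3224        45.2896
  5        17.50        10.1546        50.7731
  6        17.50         9.1073        54.6437
  7        17.50         8.1680        57.1758
  8        17.50         7.3255        58.6042
  9     1,002.50       376.3662     3,387.2955
  Σ                    464.8398     3,735.5030
Price P = Σ PV = 464.8398.
Macaulay duration = Σ(t·PV) / P = 3,735.5030 / 464.8398 = 8.03611 years.

8.04 years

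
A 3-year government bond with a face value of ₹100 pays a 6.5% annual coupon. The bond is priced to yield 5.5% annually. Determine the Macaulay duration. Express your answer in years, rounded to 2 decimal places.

Periodic yield y = 0.055. Discount each cash flow and weight by its year:
  t   CF        PV=CF/(1+0.055)^t    t·PV
  1         6.50         6.1611         6.1611
  2         6.50         5.8399        11.6799
  3       106.50        90.6969       272.0906
  Σ                    102.6979       289.9316
Price P = Σ PV = 102.6979.
Macaulay duration = Σ(t·PV) / P = 289.9316 / 102.6979 = 2.82315 years.

2.82 years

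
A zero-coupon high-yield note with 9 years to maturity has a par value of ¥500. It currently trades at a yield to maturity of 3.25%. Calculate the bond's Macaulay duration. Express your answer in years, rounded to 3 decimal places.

9.000 years

A zero-coupon bond has a single cash flow at maturity, so its Macaulay duration equals its maturity: 9 years.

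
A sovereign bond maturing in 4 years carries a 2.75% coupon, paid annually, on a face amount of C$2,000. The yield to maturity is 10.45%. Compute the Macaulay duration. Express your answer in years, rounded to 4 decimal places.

3.8151 years

Periodic yield y = 0.1045. Discount each cash flow and weight by its year:
  t   CF        PV=CF/(1+0.1045)^t    t·PV
  1        55.00        49.7963        49.7963
  2        55.00        45.0849        90.1698
  3        55.00        40.8193       122.4579
  4     2,055.00     1,380.8578     5,523.4310
  Σ                  1,516.5583     5,785.8551
Price P = Σ PV = 1,516.5583.
Macaulay duration = Σ(t·PV) / P = 5,785.8551 / 1,516.5583 = 3.81512 years.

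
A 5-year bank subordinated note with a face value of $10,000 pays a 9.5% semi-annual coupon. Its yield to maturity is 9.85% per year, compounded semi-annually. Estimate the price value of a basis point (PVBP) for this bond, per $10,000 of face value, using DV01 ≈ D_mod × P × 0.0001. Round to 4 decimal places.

Periodic yield y = 0.04925.
  t   CF        PV=CF/(1+0.04925)^t    t·PV
  1       475.00       452.7043       452.7043
  2       475.00       431.4551       862.9103
  3       475.00       411.2034     1,233.6101
  4       475.00       391.9022     1,567.6088
  5       475.00       373.5070     1,867.5349
  6       475.00       355.9752     2,135.8512
  7       475.00       339.2663     2,374.8643
  8       475.00       323.3418     2,586.7340
  9       475.00       308.1646     2,773.4818
  10   10,475.00     6,476.8562    64,768.5617
  Σ                  9,864.3761    80,623.8614
P = 9,864.3761; D_Mac = 8.17323 half-year periods = 4.08662 yrs; D_mod = 3.89480 yrs.
DV01 ≈ 3.89480 × 9,864.3761 × 0.0001 = 3.841976.

$3.8420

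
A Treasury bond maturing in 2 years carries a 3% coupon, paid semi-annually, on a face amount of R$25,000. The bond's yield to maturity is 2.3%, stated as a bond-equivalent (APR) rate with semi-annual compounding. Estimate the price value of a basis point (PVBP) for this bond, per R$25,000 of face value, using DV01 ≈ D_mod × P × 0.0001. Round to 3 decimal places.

Periodic yield y = 0.0115.
  t   CF        PV=CF/(1+0.0115)^t    t·PV
  1       375.00       370.7365       370.7365
  2       375.00       366.5215       733.0431
  3       375.00       362.3545     1,087.0634
  4    25,375.00    24,240.5518    96,962.2074
  Σ                 25,340.1644    99,153.0503
P = 25,340.1644; D_Mac = 3.91288 half-year periods = 1.95644 yrs; D_mod = 1.93420 yrs.
DV01 ≈ 1.93420 × 25,340.1644 × 0.0001 = 4.901288.

R$4.901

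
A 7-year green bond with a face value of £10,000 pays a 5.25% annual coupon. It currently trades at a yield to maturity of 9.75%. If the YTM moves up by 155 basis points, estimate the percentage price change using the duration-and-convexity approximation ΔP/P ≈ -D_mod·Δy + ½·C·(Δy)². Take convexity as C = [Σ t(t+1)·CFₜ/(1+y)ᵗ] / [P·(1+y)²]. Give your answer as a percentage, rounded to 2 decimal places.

With y = 0.0975:
  t   CF        PV=CF/(1+0.0975)^t    t·PV        t(t+1)·PV
  1       525.00       478.3599       478.3599         956.7198
  2       525.00       435.8632       871.7265       2,615.1795
  3       525.00       397.1419     1,191.4257       4,765.7029
  4       525.00       361.8605     1,447.4420       7,237.2101
  5       525.00       329.7134     1,648.5672       9,891.4034
  6       525.00       300.4223     1,802.5336      12,617.7355
  7    10,525.00     5,487.7005    38,413.9036     307,311.2288
  Σ                  7,791.0618    45,853.9586     345,395.1800
P = 7,791.0618; D_Mac = 5.88546 yrs; D_mod = 5.36260 yrs; C = 36.80532.
Duration effect: -5.36260 × (+0.0155) = -0.083120
Convexity effect: 0.5 × 36.80532 × (0.0155)² = +0.0044212
ΔP/P ≈ -0.083120 + 0.0044212 = -0.078699 = -7.8699%.

-7.87%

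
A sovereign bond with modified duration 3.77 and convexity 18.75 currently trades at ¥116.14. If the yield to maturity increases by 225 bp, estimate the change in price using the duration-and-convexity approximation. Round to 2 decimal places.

-¥9.30

Duration effect: -D_mod·Δy = -3.77 × (+0.0225) = -0.084825
Convexity effect: ½·C·(Δy)² = 0.5 × 18.75 × (0.0225)² = +0.00474609375
ΔP/P ≈ -0.084825 + 0.00474609375 = -0.08007890625
ΔP ≈ 116.14 × (-0.08007890625) = -9.300364171875.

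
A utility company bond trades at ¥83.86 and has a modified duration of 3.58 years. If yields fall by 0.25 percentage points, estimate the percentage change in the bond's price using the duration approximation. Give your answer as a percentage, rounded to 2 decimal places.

Duration approximation: ΔP/P ≈ -D_mod · Δy = -3.58 × (-0.0025) = +0.008950.
As a percentage: +0.8950%.

+0.90%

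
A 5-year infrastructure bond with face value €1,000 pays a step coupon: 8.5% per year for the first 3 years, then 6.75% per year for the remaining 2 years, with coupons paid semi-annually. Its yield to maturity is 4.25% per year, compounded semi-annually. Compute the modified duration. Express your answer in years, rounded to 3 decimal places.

4.167 years

Periodic yield y = 0.02125. First find Macaulay duration:
  t   CF        PV=CF/(1+0.02125)^t    t·PV
  1        42.50        41.6157        41.6157
  2        42.50        40.7497        81.4995
  3        42.50        39.9018       119.7055
  4        42.50        39.0716       156.2862
  5        42.50        38.2586       191.2928
  6        42.50        37.4625       224.7749
  7        33.75        29.1306       203.9141
  8        33.75        28.5244       228.1956
  9        33.75        27.9309       251.3782
  10    1,033.75       837.7122     8,377.1217
  Σ                  1,160.3579     9,875.7841
P = 1,160.3579; Macaulay duration = 9,875.7841 / 1,160.3579 = 8.51098 half-year periods = 4.25549 years.
Modified duration = D_Mac / (1 + y) = 4.25549 / 1.02125 = 4.16694 years.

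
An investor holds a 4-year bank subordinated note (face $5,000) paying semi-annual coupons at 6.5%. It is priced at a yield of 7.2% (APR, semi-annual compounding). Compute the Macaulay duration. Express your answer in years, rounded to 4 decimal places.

3.5800 years

Periodic yield y = 0.036. Discount each cash flow and weight by its period:
  t   CF        PV=CF/(1+0.036)^t    t·PV
  1       162.50       156.8533       156.8533
  2       162.50       151.4028       302.8056
  3       162.50       146.1417       438.4250
  4       162.50       141.0634       564.2536
  5       162.50       136.1616       680.8079
  6       162.50       131.4301       788.5806
  7       162.50       126.8630       888.0412
  8     5,162.50     3,890.2904    31,122.3232
  Σ                  4,880.2063    34,942.0904
Price P = Σ PV = 4,880.2063.
Macaulay duration = Σ(t·PV) / P = 34,942.0904 / 4,880.2063 = 7.15996 half-year periods.
In years: 7.15996 / 2 = 3.57998 years.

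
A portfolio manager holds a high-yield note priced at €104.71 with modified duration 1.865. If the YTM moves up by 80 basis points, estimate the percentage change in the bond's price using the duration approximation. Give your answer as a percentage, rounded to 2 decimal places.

-1.49%

Duration approximation: ΔP/P ≈ -D_mod · Δy = -1.865 × (+0.008) = -0.014920.
As a percentage: -1.4920%.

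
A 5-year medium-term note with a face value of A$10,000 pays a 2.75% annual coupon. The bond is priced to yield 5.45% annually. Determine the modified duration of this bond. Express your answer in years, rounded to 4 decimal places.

4.4761 years

Periodic yield y = 0.0545. First find Macaulay duration:
  t   CF        PV=CF/(1+0.0545)^t    t·PV
  1       275.00       260.7871       260.7871
  2       275.00       247.3088       494.6175
  3       275.00       234.5271       703.5812
  4       275.00       222.4059       889.6237
  5    10,275.00     7,880.4118    39,402.0588
  Σ                  8,845.4406    41,750.6683
P = 8,845.4406; Macaulay duration = 41,750.6683 / 8,845.4406 = 4.72002 years.
Modified duration = D_Mac / (1 + y) = 4.72002 / 1.0545 = 4.47608 years.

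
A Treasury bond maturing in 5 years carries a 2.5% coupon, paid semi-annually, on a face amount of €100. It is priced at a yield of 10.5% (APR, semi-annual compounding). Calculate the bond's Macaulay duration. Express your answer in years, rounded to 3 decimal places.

Periodic yield y = 0.0525. Discount each cash flow and weight by its period:
  t   CF        PV=CF/(1+0.0525)^t    t·PV
  1         1.25         1.1876         1.1876
  2         1.25         1.1284         2.2568
  3         1.25         1.0721         3.2164
  4         1.25         1.0186         4.0746
  5         1.25         0.9678         4.8392
  6         1.25         0.9196         5.5173
  7         1.25         0.8737         6.1158
  8         1.25         0.8301         6.6408
  9         1.25         0.7887         7.0983
  10      101.25        60.6979       606.9794
  Σ                     69.4846       647.9263
Price P = Σ PV = 69.4846.
Macaulay duration = Σ(t·PV) / P = 647.9263 / 69.4846 = 9.32474 half-year periods.
In years: 9.32474 / 2 = 4.66237 years.

4.662 years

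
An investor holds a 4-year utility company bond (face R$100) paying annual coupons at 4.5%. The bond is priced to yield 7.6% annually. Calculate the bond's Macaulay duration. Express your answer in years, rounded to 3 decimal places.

3.733 years

Periodic yield y = 0.076. Discount each cash flow and weight by its year:
  t   CF        PV=CF/(1+0.076)^t    t·PV
  1         4.50         4.1822         4.1822
  2         4.50         3.8868         7.7735
  3         4.50         3.6122        10.8367
  4       104.50        77.9592       311.8367
  Σ                     89.6403       334.6291
Price P = Σ PV = 89.6403.
Macaulay duration = Σ(t·PV) / P = 334.6291 / 89.6403 = 3.73302 years.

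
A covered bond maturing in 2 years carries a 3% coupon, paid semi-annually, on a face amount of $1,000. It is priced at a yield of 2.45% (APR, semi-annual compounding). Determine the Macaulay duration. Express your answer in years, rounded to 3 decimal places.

Periodic yield y = 0.01225. Discount each cash flow and weight by its period:
  t   CF        PV=CF/(1+0.01225)^t    t·PV
  1        15.00        14.8185        14.8185
  2        15.00        14.6391        29.2783
  3        15.00        14.4620        43.3860
  4     1,015.00       966.7516     3,867.0064
  Σ                  1,010.6712     3,954.4891
Price P = Σ PV = 1,010.6712.
Macaulay duration = Σ(t·PV) / P = 3,954.4891 / 1,010.6712 = 3.91274 half-year periods.
In years: 3.91274 / 2 = 1.95637 years.

1.956 years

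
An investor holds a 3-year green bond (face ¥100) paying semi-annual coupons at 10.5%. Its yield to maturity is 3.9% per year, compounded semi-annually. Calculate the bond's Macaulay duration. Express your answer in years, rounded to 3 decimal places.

Periodic yield y = 0.0195. Discount each cash flow and weight by its period:
  t   CF        PV=CF/(1+0.0195)^t    t·PV
  1         5.25         5.1496         5.1496
  2         5.25         5.0511        10.1022
  3         5.25         4.9545        14.8634
  4         5.25         4.8597        19.4388
  5         5.25         4.7668        23.8338
  6       105.25        93.7343       562.4060
  Σ                    118.5160       635.7939
Price P = Σ PV = 118.5160.
Macaulay duration = Σ(t·PV) / P = 635.7939 / 118.5160 = 5.36463 half-year periods.
In years: 5.36463 / 2 = 2.68231 years.

2.682 years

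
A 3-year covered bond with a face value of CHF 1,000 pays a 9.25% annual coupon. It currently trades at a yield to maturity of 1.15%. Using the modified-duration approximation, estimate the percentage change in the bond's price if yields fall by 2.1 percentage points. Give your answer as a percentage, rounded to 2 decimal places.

+5.77%

Periodic yield y = 0.0115. Modified duration first:
  t   CF        PV=CF/(1+0.0115)^t    t·PV
  1        92.50        91.4483        91.4483
  2        92.50        90.4086       180.8173
  3     1,092.50     1,055.6593     3,166.9779
  Σ                  1,237.5163     3,439.2436
P = 1,237.5163; D_Mac = 2.77915 yrs; D_mod = 2.77915/(1+0.0115) = 2.74755 yrs.
ΔP/P ≈ -D_mod · Δy = -2.74755 × (-0.021) = +0.057699 = +5.7699%.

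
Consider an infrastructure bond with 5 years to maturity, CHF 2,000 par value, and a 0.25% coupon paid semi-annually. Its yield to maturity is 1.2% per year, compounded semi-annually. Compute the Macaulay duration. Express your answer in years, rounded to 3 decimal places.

Periodic yield y = 0.006. Discount each cash flow and weight by its period:
  t   CF        PV=CF/(1+0.006)^t    t·PV
  1         2.50         2.4851         2.4851
  2         2.50         2.4703         4.9405
  3         2.50         2.4555         7.3666
  4         2.50         2.4409         9.7636
  5         2.50         2.4263        12.1317
  6         2.50         2.4119        14.4712
  7         2.50         2.3975        16.7823
  8         2.50         2.3832        19.0654
  9         2.50         2.3690        21.3207
  10    2,002.50     1,886.2216    18,862.2162
  Σ                  1,908.0612    18,970.5432
Price P = Σ PV = 1,908.0612.
Macaulay duration = Σ(t·PV) / P = 18,970.5432 / 1,908.0612 = 9.94231 half-year periods.
In years: 9.94231 / 2 = 4.97116 years.

4.971 years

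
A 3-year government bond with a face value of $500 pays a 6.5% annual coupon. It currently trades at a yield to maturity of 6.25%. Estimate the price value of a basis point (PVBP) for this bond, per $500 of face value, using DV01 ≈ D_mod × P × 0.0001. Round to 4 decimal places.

$0.1336

Periodic yield y = 0.0625.
  t   CF        PV=CF/(1+0.0625)^t    t·PV
  1        32.50        30.5882        30.5882
  2        32.50        28.7889        57.5779
  3       532.50       443.9487     1,331.8461
  Σ                    503.3259     1,420.0122
P = 503.3259; D_Mac = 2.82126 yrs; D_mod = 2.65530 yrs.
DV01 ≈ 2.65530 × 503.3259 × 0.0001 = 0.133648.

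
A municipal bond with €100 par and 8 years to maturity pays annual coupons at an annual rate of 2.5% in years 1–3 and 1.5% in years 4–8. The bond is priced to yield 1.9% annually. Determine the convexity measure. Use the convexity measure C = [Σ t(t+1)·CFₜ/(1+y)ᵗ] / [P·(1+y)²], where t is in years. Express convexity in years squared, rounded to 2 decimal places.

62.95

With y = 0.019:
  t   CF        PV=CF/(1+0.019)^t    t·PV        t(t+1)·PV
  1         2.50         2.4534         2.4534           4.9068
  2         2.50         2.4076         4.8153          14.4458
  3         2.50         2.3627         7.0882          28.3530
  4         1.50         1.3912         5.5649          27.8243
  5         1.50         1.3653         6.8264          40.9583
  6         1.50         1.3398         8.0389          56.2724
  7         1.50         1.3148         9.2039          73.6309
  8       101.50        87.3117       698.4938       6,286.4442
  Σ                     99.9466       742.4847       6,532.8357
P = 99.9466.
Convexity = Σ t(t+1)·PV / [P·(1+y)²] = 6,532.8357 / (99.9466 × 1.038361) = 62.94846.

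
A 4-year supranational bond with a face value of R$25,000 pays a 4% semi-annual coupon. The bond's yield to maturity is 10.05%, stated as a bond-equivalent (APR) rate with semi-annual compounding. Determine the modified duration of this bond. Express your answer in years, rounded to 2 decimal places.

3.52 years

Periodic yield y = 0.05025. First find Macaulay duration:
  t   CF        PV=CF/(1+0.05025)^t    t·PV
  1       500.00       476.0771       476.0771
  2       500.00       453.2989       906.5977
  3       500.00       431.6104     1,294.8313
  4       500.00       410.9597     1,643.8388
  5       500.00       391.2970     1,956.4852
  6       500.00       372.5751     2,235.4508
  7       500.00       354.7490     2,483.2430
  8    25,500.00    17,226.5639   137,812.5110
  Σ                 20,117.1312   148,809.0348
P = 20,117.1312; Macaulay duration = 148,809.0348 / 20,117.1312 = 7.39713 half-year periods = 3.69857 years.
Modified duration = D_Mac / (1 + y) = 3.69857 / 1.05025 = 3.52160 years.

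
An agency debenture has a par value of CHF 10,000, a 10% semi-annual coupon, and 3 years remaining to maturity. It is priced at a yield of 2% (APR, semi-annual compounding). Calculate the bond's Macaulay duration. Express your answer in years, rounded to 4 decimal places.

Periodic yield y = 0.01. Discount each cash flow and weight by its period:
  t   CF        PV=CF/(1+0.01)^t    t·PV
  1       500.00       495.0495       495.0495
  2       500.00       490.1480       980.2960
  3       500.00       485.2951     1,455.8852
  4       500.00       480.4902     1,921.9607
  5       500.00       475.7328     2,378.6642
  6    10,500.00     9,891.4750    59,348.8498
  Σ                 12,318.1906    66,580.7055
Price P = Σ PV = 12,318.1906.
Macaulay duration = Σ(t·PV) / P = 66,580.7055 / 12,318.1906 = 5.40507 half-year periods.
In years: 5.40507 / 2 = 2.70254 years.

2.7025 years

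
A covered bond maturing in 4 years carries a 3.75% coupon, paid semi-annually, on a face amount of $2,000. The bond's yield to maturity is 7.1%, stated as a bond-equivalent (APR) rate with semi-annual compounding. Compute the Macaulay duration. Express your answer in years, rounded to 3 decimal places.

Periodic yield y = 0.0355. Discount each cash flow and weight by its period:
  t   CF        PV=CF/(1+0.0355)^t    t·PV
  1        37.50        36.2144        36.2144
  2        37.50        34.9729        69.9457
  3        37.50        33.7739       101.3216
  4        37.50        32.6160       130.4640
  5        37.50        31.4978       157.4892
  6        37.50        30.4180       182.5080
  7        37.50        29.3752       205.6263
  8     2,037.50     1,541.3341    12,330.6729
  Σ                  1,770.2023    13,214.2422
Price P = Σ PV = 1,770.2023.
Macaulay duration = Σ(t·PV) / P = 13,214.2422 / 1,770.2023 = 7.46482 half-year periods.
In years: 7.46482 / 2 = 3.73241 years.

3.732 years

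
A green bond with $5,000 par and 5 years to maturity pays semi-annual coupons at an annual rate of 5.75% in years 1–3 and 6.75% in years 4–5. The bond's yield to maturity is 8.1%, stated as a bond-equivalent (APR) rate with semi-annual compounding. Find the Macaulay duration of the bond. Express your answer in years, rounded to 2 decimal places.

Periodic yield y = 0.0405. Discount each cash flow and weight by its period:
  t   CF        PV=CF/(1+0.0405)^t    t·PV
  1       143.75       138.1547       138.1547
  2       143.75       132.7773       265.5545
  3       143.75       127.6091       382.8273
  4       143.75       122.6421       490.5683
  5       143.75       117.8684       589.3421
  6       143.75       113.2805       679.6833
  7       168.75       127.8054       894.6378
  8       168.75       122.8308       982.6460
  9       168.75       118.0497     1,062.4476
  10    5,168.75     3,475.0790    34,750.7900
  Σ                  4,596.0970    40,236.6515
Price P = Σ PV = 4,596.0970.
Macaulay duration = Σ(t·PV) / P = 40,236.6515 / 4,596.0970 = 8.75453 half-year periods.
In years: 8.75453 / 2 = 4.37726 years.

4.38 years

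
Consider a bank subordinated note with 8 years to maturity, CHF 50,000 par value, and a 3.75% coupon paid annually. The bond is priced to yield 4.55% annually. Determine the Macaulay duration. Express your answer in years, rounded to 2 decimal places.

7.03 years

Periodic yield y = 0.0455. Discount each cash flow and weight by its year:
  t   CF        PV=CF/(1+0.0455)^t    t·PV
  1     1,875.00     1,793.4003     1,793.4003
  2     1,875.00     1,715.3518     3,430.7036
  3     1,875.00     1,640.6999     4,922.0998
  4     1,875.00     1,569.2969     6,277.1877
  5     1,875.00     1,501.0014     7,505.0068
  6     1,875.00     1,435.6780     8,614.0681
  7     1,875.00     1,373.1975     9,612.3827
  8    51,875.00    36,338.4009   290,707.2076
  Σ                 47,367.0268   332,862.0565
Price P = Σ PV = 47,367.0268.
Macaulay duration = Σ(t·PV) / P = 332,862.0565 / 47,367.0268 = 7.02729 years.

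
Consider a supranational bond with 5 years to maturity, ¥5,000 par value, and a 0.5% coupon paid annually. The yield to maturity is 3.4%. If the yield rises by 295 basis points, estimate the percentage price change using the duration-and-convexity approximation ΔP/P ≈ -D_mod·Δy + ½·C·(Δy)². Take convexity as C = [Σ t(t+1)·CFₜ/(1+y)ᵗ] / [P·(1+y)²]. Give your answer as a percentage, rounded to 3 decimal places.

-12.908%

With y = 0.034:
  t   CF        PV=CF/(1+0.034)^t    t·PV        t(t+1)·PV
  1        25.00        24.1779        24.1779          48.3559
  2        25.00        23.3829        46.7659         140.2976
  3        25.00        22.6141        67.8422         271.3686
  4        25.00        21.8705        87.4818         437.4091
  5     5,025.00     4,251.4137    21,257.0687     127,542.4124
  Σ                  4,343.4591    21,483.3365     128,439.8436
P = 4,343.4591; D_Mac = 4.94614 yrs; D_mod = 4.78350 yrs; C = 27.65814.
Duration effect: -4.78350 × (+0.0295) = -0.141113
Convexity effect: 0.5 × 27.65814 × (0.0295)² = +0.0120347
ΔP/P ≈ -0.141113 + 0.0120347 = -0.129078 = -12.9078%.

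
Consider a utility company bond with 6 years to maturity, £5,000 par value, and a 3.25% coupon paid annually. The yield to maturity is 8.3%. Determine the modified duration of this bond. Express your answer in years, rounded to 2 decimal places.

5.05 years

Periodic yield y = 0.083. First find Macaulay duration:
  t   CF        PV=CF/(1+0.083)^t    t·PV
  1       162.50       150.0462       150.0462
  2       162.50       138.5468       277.0936
  3       162.50       127.9287       383.7861
  4       162.50       118.1244       472.4975
  5       162.50       109.0714       545.3572
  6     5,162.50     3,199.5531    19,197.3187
  Σ                  3,843.2706    21,026.0993
P = 3,843.2706; Macaulay duration = 21,026.0993 / 3,843.2706 = 5.47089 years.
Modified duration = D_Mac / (1 + y) = 5.47089 / 1.083 = 5.05160 years.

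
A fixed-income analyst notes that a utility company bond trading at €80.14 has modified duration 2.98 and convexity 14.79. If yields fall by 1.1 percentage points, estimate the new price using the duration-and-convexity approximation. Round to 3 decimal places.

Duration effect: -D_mod·Δy = -2.98 × (-0.011) = +0.032780
Convexity effect: ½·C·(Δy)² = 0.5 × 14.79 × (-0.011)² = +0.000894795
ΔP/P ≈ +0.032780 + 0.000894795 = +0.033674795
New price ≈ 80.14 × (1 + 0.033674795) = 82.8386980713.

€82.839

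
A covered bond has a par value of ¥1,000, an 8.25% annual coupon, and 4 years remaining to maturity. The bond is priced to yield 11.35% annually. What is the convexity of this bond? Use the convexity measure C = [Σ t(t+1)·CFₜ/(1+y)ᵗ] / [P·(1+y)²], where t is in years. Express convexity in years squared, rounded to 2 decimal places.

With y = 0.1135:
  t   CF        PV=CF/(1+0.1135)^t    t·PV        t(t+1)·PV
  1        82.50        74.0907        74.0907         148.1814
  2        82.50        66.5386       133.0772         399.2315
  3        82.50        59.7562       179.2687         717.0749
  4     1,082.50       704.1530     2,816.6119      14,083.0595
  Σ                    904.5385     3,203.0485      15,347.5473
P = 904.5385.
Convexity = Σ t(t+1)·PV / [P·(1+y)²] = 15,347.5473 / (904.5385 × 1.239882) = 13.68458.

13.68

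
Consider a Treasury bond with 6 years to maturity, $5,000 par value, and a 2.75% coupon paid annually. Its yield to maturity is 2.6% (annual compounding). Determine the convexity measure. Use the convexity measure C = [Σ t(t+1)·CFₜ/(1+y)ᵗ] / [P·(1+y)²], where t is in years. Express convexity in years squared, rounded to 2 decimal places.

36.49

With y = 0.026:
  t   CF        PV=CF/(1+0.026)^t    t·PV        t(t+1)·PV
  1       137.50       134.0156       134.0156         268.0312
  2       137.50       130.6195       261.2390         783.7169
  3       137.50       127.3094       381.9283       1,527.7133
  4       137.50       124.0833       496.3331       2,481.6655
  5       137.50       120.9389       604.6943       3,628.1660
  6     5,137.50     4,404.2065    26,425.2388     184,976.6716
  Σ                  5,041.1731    28,303.4491     193,665.9646
P = 5,041.1731.
Convexity = Σ t(t+1)·PV / [P·(1+y)²] = 193,665.9646 / (5,041.1731 × 1.052676) = 36.49446.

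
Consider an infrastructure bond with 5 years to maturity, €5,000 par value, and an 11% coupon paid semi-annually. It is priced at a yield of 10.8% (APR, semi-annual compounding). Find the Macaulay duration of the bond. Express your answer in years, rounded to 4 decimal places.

3.9805 years

Periodic yield y = 0.054. Discount each cash flow and weight by its period:
  t   CF        PV=CF/(1+0.054)^t    t·PV
  1       275.00       260.9108       260.9108
  2       275.00       247.5435       495.0869
  3       275.00       234.8610       704.5829
  4       275.00       222.8283       891.3130
  5       275.00       211.4120     1,057.0600
  6       275.00       200.5806     1,203.4839
  7       275.00       190.3042     1,332.1295
  8       275.00       180.5543     1,444.4343
  9       275.00       171.3039     1,541.7349
  10    5,275.00     3,117.5710    31,175.7102
  Σ                  5,037.8696    40,106.4465
Price P = Σ PV = 5,037.8696.
Macaulay duration = Σ(t·PV) / P = 40,106.4465 / 5,037.8696 = 7.96099 half-year periods.
In years: 7.96099 / 2 = 3.98050 years.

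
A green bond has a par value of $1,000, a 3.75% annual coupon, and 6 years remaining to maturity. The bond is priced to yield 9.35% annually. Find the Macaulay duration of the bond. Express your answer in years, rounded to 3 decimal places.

5.389 years

Periodic yield y = 0.0935. Discount each cash flow and weight by its year:
  t   CF        PV=CF/(1+0.0935)^t    t·PV
  1        37.50        34.2936        34.2936
  2        37.50        31.3613        62.7225
  3        37.50        28.6797        86.0392
  4        37.50        26.2275       104.9098
  5        37.50        23.9849       119.9243
  6     1,037.50       606.8417     3,641.0499
  Σ                    751.3885     4,048.9393
Price P = Σ PV = 751.3885.
Macaulay duration = Σ(t·PV) / P = 4,048.9393 / 751.3885 = 5.38861 years.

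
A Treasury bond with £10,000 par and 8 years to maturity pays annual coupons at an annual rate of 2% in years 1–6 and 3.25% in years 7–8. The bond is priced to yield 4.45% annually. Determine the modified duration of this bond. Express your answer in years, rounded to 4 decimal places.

Periodic yield y = 0.0445. First find Macaulay duration:
  t   CF        PV=CF/(1+0.0445)^t    t·PV
  1       200.00       191.4792       191.4792
  2       200.00       183.3214       366.6428
  3       200.00       175.5111       526.5334
  4       200.00       168.0336       672.1345
  5       200.00       160.8747       804.3735
  6       200.00       154.0208       924.1247
  7       325.00       239.6207     1,677.3446
  8    10,325.00     7,288.2373    58,305.8986
  Σ                  8,561.0988    63,468.5313
P = 8,561.0988; Macaulay duration = 63,468.5313 / 8,561.0988 = 7.41360 years.
Modified duration = D_Mac / (1 + y) = 7.41360 / 1.0445 = 7.09775 years.

7.0977 years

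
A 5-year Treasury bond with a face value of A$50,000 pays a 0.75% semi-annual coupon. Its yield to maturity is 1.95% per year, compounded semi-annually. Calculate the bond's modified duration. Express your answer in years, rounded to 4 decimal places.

Periodic yield y = 0.00975. First find Macaulay duration:
  t   CF        PV=CF/(1+0.00975)^t    t·PV
  1       187.50       185.6895       185.6895
  2       187.50       183.8965       367.7931
  3       187.50       182.1209       546.3626
  4       187.50       180.3623       721.4493
  5       187.50       178.6208       893.1039
  6       187.50       176.8960     1,061.3762
  7       187.50       175.1880     1,226.3157
  8       187.50       173.4964     1,387.9709
  9       187.50       171.8211     1,546.3900
  10   50,187.50    45,546.7029   455,467.0291
  Σ                 47,154.7944   463,403.4802
P = 47,154.7944; Macaulay duration = 463,403.4802 / 47,154.7944 = 9.82728 half-year periods = 4.91364 years.
Modified duration = D_Mac / (1 + y) = 4.91364 / 1.00975 = 4.86620 years.

4.8662 years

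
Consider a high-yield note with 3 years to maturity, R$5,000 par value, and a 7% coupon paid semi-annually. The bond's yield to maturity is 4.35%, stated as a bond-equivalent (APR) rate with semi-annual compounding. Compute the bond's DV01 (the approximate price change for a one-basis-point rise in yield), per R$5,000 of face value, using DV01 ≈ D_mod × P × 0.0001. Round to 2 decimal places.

Periodic yield y = 0.02175.
  t   CF        PV=CF/(1+0.02175)^t    t·PV
  1       175.00       171.2748       171.2748
  2       175.00       167.6288       335.2577
  3       175.00       164.0605       492.1816
  4       175.00       160.5682       642.2727
  5       175.00       157.1502       785.7508
  6     5,175.00     4,548.2306    27,289.3836
  Σ                  5,368.9131    29,716.1211
P = 5,368.9131; D_Mac = 5.53485 half-year periods = 2.76742 yrs; D_mod = 2.70851 yrs.
DV01 ≈ 2.70851 × 5,368.9131 × 0.0001 = 1.454178.

R$1.45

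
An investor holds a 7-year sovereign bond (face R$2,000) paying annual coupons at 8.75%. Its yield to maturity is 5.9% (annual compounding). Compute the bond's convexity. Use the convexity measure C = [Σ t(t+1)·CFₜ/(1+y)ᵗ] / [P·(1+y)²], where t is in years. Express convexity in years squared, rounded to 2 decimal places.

With y = 0.059:
  t   CF        PV=CF/(1+0.059)^t    t·PV        t(t+1)·PV
  1       175.00       165.2502       165.2502         330.5005
  2       175.00       156.0437       312.0873         936.2620
  3       175.00       147.3500       442.0500       1,768.2001
  4       175.00       139.1407       556.5628       2,782.8142
  5       175.00       131.3888       656.9439       3,941.6631
  6       175.00       124.0687       744.4123       5,210.8861
  7     2,175.00     1,456.0877    10,192.6141      81,540.9126
  Σ                  2,319.3298    13,069.9206      96,511.2385
P = 2,319.3298.
Convexity = Σ t(t+1)·PV / [P·(1+y)²] = 96,511.2385 / (2,319.3298 × 1.121481) = 37.10423.

37.10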